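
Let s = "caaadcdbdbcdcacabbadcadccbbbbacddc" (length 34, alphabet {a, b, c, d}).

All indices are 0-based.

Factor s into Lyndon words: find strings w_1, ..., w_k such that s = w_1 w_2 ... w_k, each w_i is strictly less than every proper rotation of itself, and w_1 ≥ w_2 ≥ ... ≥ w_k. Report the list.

emit factor 1: 'c' (i=0, period=1)
emit factor 2: 'aaadcdbdbcdcacabbadcadccbbbbacddc' (i=1, period=33)

["c", "aaadcdbdbcdcacabbadcadccbbbbacddc"]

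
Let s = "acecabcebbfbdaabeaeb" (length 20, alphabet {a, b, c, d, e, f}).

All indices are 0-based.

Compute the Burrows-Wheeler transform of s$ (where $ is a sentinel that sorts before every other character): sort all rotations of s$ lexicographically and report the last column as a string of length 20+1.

bdca$eeeafabebabbaccb

rank  rotation               last
    0  $acecabcebbfbdaabeaeb  b
    1  aabeaeb$acecabcebbfbd  d
    2  abcebbfbdaabeaeb$acec  c
    3  abeaeb$acecabcebbfbda  a
    4  acecabcebbfbdaabeaeb$  $
    5  aeb$acecabcebbfbdaabe  e
    6  b$acecabcebbfbdaabeae  e
    7  bbfbdaabeaeb$acecabce  e
    8  bcebbfbdaabeaeb$aceca  a
    9  bdaabeaeb$acecabcebbf  f
   10  beaeb$acecabcebbfbdaa  a
   11  bfbdaabeaeb$acecabceb  b
   12  cabcebbfbdaabeaeb$ace  e
   13  cebbfbdaabeaeb$acecab  b
   14  cecabcebbfbdaabeaeb$a  a
   15  daabeaeb$acecabcebbfb  b
   16  eaeb$acecabcebbfbdaab  b
   17  eb$acecabcebbfbdaabea  a
   18  ebbfbdaabeaeb$acecabc  c
   19  ecabcebbfbdaabeaeb$ac  c
   20  fbdaabeaeb$acecabcebb  b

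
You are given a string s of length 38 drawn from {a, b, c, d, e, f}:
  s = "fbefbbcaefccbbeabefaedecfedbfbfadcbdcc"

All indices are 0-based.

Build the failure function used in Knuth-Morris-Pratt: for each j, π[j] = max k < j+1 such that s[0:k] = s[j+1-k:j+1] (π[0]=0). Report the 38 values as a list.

[0, 0, 0, 1, 2, 0, 0, 0, 0, 1, 0, 0, 0, 0, 0, 0, 0, 0, 1, 0, 0, 0, 0, 0, 1, 0, 0, 0, 1, 2, 1, 0, 0, 0, 0, 0, 0, 0]

π[0] = 0
j=1 s[j]='b': π[1]=0 (border '')
j=2 s[j]='e': π[2]=0 (border '')
j=3 s[j]='f': π[3]=1 (border 'f')
j=4 s[j]='b': π[4]=2 (border 'fb')
j=5 s[j]='b': k: 2→0; π[5]=0 (border '')
j=6 s[j]='c': π[6]=0 (border '')
j=7 s[j]='a': π[7]=0 (border '')
j=8 s[j]='e': π[8]=0 (border '')
j=9 s[j]='f': π[9]=1 (border 'f')
j=10 s[j]='c': k: 1→0; π[10]=0 (border '')
j=11 s[j]='c': π[11]=0 (border '')
j=12 s[j]='b': π[12]=0 (border '')
j=13 s[j]='b': π[13]=0 (border '')
j=14 s[j]='e': π[14]=0 (border '')
j=15 s[j]='a': π[15]=0 (border '')
j=16 s[j]='b': π[16]=0 (border '')
j=17 s[j]='e': π[17]=0 (border '')
j=18 s[j]='f': π[18]=1 (border 'f')
j=19 s[j]='a': k: 1→0; π[19]=0 (border '')
j=20 s[j]='e': π[20]=0 (border '')
j=21 s[j]='d': π[21]=0 (border '')
j=22 s[j]='e': π[22]=0 (border '')
j=23 s[j]='c': π[23]=0 (border '')
j=24 s[j]='f': π[24]=1 (border 'f')
j=25 s[j]='e': k: 1→0; π[25]=0 (border '')
j=26 s[j]='d': π[26]=0 (border '')
j=27 s[j]='b': π[27]=0 (border '')
j=28 s[j]='f': π[28]=1 (border 'f')
j=29 s[j]='b': π[29]=2 (border 'fb')
j=30 s[j]='f': k: 2→0; π[30]=1 (border 'f')
j=31 s[j]='a': k: 1→0; π[31]=0 (border '')
j=32 s[j]='d': π[32]=0 (border '')
j=33 s[j]='c': π[33]=0 (border '')
j=34 s[j]='b': π[34]=0 (border '')
j=35 s[j]='d': π[35]=0 (border '')
j=36 s[j]='c': π[36]=0 (border '')
j=37 s[j]='c': π[37]=0 (border '')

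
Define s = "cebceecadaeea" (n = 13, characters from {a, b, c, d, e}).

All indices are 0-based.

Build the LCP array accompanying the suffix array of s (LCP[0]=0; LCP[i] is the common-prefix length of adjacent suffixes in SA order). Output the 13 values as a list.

[0, 1, 1, 0, 0, 1, 2, 0, 0, 1, 1, 1, 2]

rank | idx | suffix
   0 |  12 | a
   1 |   7 | adaeea
   2 |   9 | aeea
   3 |   2 | bceecadaeea
   4 |   6 | cadaeea
   5 |   0 | cebceecadaeea
   6 |   3 | ceecadaeea
   7 |   8 | daeea
   8 |  11 | ea
   9 |   1 | ebceecadaeea
  10 |   5 | ecadaeea
  11 |  10 | eea
  12 |   4 | eecadaeea

SA = [12, 7, 9, 2, 6, 0, 3, 8, 11, 1, 5, 10, 4]
[i] adj suffixes → lcp
  [1] 12/7 → 1 ('a')
  [2] 7/9 → 1 ('a')
  [3] 9/2 → 0 ('')
  [4] 2/6 → 0 ('')
  [5] 6/0 → 1 ('c')
  [6] 0/3 → 2 ('ce')
  [7] 3/8 → 0 ('')
  [8] 8/11 → 0 ('')
  [9] 11/1 → 1 ('e')
  [10] 1/5 → 1 ('e')
  [11] 5/10 → 1 ('e')
  [12] 10/4 → 2 ('ee')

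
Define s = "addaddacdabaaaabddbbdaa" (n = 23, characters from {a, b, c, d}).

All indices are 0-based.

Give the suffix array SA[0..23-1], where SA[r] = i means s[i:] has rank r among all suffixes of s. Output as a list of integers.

sorted suffixes:
  #0 SA[0]=22  'a'
  #1 SA[1]=21  'aa'
  #2 SA[2]=11  'aaaabddbbdaa'
  #3 SA[3]=12  'aaabddbbdaa'
  #4 SA[4]=13  'aabddbbdaa'
  #5 SA[5]=9  'abaaaabddbbdaa'
  #6 SA[6]=14  'abddbbdaa'
  #7 SA[7]=6  'acdabaaaabddbbdaa'
  #8 SA[8]=3  'addacdabaaaabddbbdaa'
  #9 SA[9]=0  'addaddacdabaaaabddbbdaa'
  #10 SA[10]=10  'baaaabddbbdaa'
  #11 SA[11]=18  'bbdaa'
  #12 SA[12]=19  'bdaa'
  #13 SA[13]=15  'bddbbdaa'
  #14 SA[14]=7  'cdabaaaabddbbdaa'
  #15 SA[15]=20  'daa'
  #16 SA[16]=8  'dabaaaabddbbdaa'
  #17 SA[17]=5  'dacdabaaaabddbbdaa'
  #18 SA[18]=2  'daddacdabaaaabddbbdaa'
  #19 SA[19]=17  'dbbdaa'
  #20 SA[20]=4  'ddacdabaaaabddbbdaa'
  #21 SA[21]=1  'ddaddacdabaaaabddbbdaa'
  #22 SA[22]=16  'ddbbdaa'

[22, 21, 11, 12, 13, 9, 14, 6, 3, 0, 10, 18, 19, 15, 7, 20, 8, 5, 2, 17, 4, 1, 16]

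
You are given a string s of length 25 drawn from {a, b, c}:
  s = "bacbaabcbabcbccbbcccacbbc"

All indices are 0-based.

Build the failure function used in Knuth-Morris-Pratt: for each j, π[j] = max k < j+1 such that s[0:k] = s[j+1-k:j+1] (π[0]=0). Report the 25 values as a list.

[0, 0, 0, 1, 2, 0, 1, 0, 1, 2, 1, 0, 1, 0, 0, 1, 1, 0, 0, 0, 0, 0, 1, 1, 0]

π[0] = 0
j=1 s[j]='a': π[1]=0 (border '')
j=2 s[j]='c': π[2]=0 (border '')
j=3 s[j]='b': π[3]=1 (border 'b')
j=4 s[j]='a': π[4]=2 (border 'ba')
j=5 s[j]='a': k: 2→0; π[5]=0 (border '')
j=6 s[j]='b': π[6]=1 (border 'b')
j=7 s[j]='c': k: 1→0; π[7]=0 (border '')
j=8 s[j]='b': π[8]=1 (border 'b')
j=9 s[j]='a': π[9]=2 (border 'ba')
j=10 s[j]='b': k: 2→0; π[10]=1 (border 'b')
j=11 s[j]='c': k: 1→0; π[11]=0 (border '')
j=12 s[j]='b': π[12]=1 (border 'b')
j=13 s[j]='c': k: 1→0; π[13]=0 (border '')
j=14 s[j]='c': π[14]=0 (border '')
j=15 s[j]='b': π[15]=1 (border 'b')
j=16 s[j]='b': k: 1→0; π[16]=1 (border 'b')
j=17 s[j]='c': k: 1→0; π[17]=0 (border '')
j=18 s[j]='c': π[18]=0 (border '')
j=19 s[j]='c': π[19]=0 (border '')
j=20 s[j]='a': π[20]=0 (border '')
j=21 s[j]='c': π[21]=0 (border '')
j=22 s[j]='b': π[22]=1 (border 'b')
j=23 s[j]='b': k: 1→0; π[23]=1 (border 'b')
j=24 s[j]='c': k: 1→0; π[24]=0 (border '')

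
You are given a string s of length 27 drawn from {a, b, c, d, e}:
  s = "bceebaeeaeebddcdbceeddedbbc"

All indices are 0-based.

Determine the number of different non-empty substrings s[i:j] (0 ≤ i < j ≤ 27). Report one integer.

sorted suffixes:
  #0 SA[0]=5  'aeeaeebddcdbceeddedbbc'
  #1 SA[1]=8  'aeebddcdbceeddedbbc'
  #2 SA[2]=4  'baeeaeebddcdbceeddedbbc'
  #3 SA[3]=24  'bbc'
  #4 SA[4]=25  'bc'
  #5 SA[5]=0  'bceebaeeaeebddcdbceeddedbbc'
  #6 SA[6]=16  'bceeddedbbc'
  #7 SA[7]=11  'bddcdbceeddedbbc'
  #8 SA[8]=26  'c'
  #9 SA[9]=14  'cdbceeddedbbc'
  #10 SA[10]=1  'ceebaeeaeebddcdbceeddedbbc'
  #11 SA[11]=17  'ceeddedbbc'
  #12 SA[12]=23  'dbbc'
  #13 SA[13]=15  'dbceeddedbbc'
  #14 SA[14]=13  'dcdbceeddedbbc'
  #15 SA[15]=12  'ddcdbceeddedbbc'
  #16 SA[16]=20  'ddedbbc'
  #17 SA[17]=21  'dedbbc'
  #18 SA[18]=7  'eaeebddcdbceeddedbbc'
  #19 SA[19]=3  'ebaeeaeebddcdbceeddedbbc'
  #20 SA[20]=10  'ebddcdbceeddedbbc'
  #21 SA[21]=22  'edbbc'
  #22 SA[22]=19  'eddedbbc'
  #23 SA[23]=6  'eeaeebddcdbceeddedbbc'
  #24 SA[24]=2  'eebaeeaeebddcdbceeddedbbc'
  #25 SA[25]=9  'eebddcdbceeddedbbc'
  #26 SA[26]=18  'eeddedbbc'

SA = [5, 8, 4, 24, 25, 0, 16, 11, 26, 14, 1, 17, 23, 15, 13, 12, 20, 21, 7, 3, 10, 22, 19, 6, 2, 9, 18]
[i] adj suffixes → lcp
  [1] 5/8 → 3 ('aee')
  [2] 8/4 → 0 ('')
  [3] 4/24 → 1 ('b')
  [4] 24/25 → 1 ('b')
  [5] 25/0 → 2 ('bc')
  [6] 0/16 → 4 ('bcee')
  [7] 16/11 → 1 ('b')
  [8] 11/26 → 0 ('')
  [9] 26/14 → 1 ('c')
  [10] 14/1 → 1 ('c')
  [11] 1/17 → 3 ('cee')
  [12] 17/23 → 0 ('')
  [13] 23/15 → 2 ('db')
  [14] 15/13 → 1 ('d')
  [15] 13/12 → 1 ('d')
  [16] 12/20 → 2 ('dd')
  [17] 20/21 → 1 ('d')
  [18] 21/7 → 0 ('')
  [19] 7/3 → 1 ('e')
  [20] 3/10 → 2 ('eb')
  [21] 10/22 → 1 ('e')
  [22] 22/19 → 2 ('ed')
  [23] 19/6 → 1 ('e')
  [24] 6/2 → 2 ('ee')
  [25] 2/9 → 3 ('eeb')
  [26] 9/18 → 2 ('ee')

n(n+1)/2 = 27·28/2 = 378
Σ LCP = 0 + 3 + 0 + 1 + 1 + 2 + 4 + 1 + 0 + 1 + 1 + 3 + 0 + 2 + 1 + 1 + 2 + 1 + 0 + 1 + 2 + 1 + 2 + 1 + 2 + 3 + 2 = 38
distinct = 378 − 38 = 340

340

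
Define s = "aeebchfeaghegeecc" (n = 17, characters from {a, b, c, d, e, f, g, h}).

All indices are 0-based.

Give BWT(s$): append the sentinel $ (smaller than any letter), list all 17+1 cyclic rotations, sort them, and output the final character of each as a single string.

c$eecebfeeaghheagc

rank  rotation            last
    0  $aeebchfeaghegeecc  c
    1  aeebchfeaghegeecc$  $
    2  aghegeecc$aeebchfe  e
    3  bchfeaghegeecc$aee  e
    4  c$aeebchfeaghegeec  c
    5  cc$aeebchfeaghegee  e
    6  chfeaghegeecc$aeeb  b
    7  eaghegeecc$aeebchf  f
    8  ebchfeaghegeecc$ae  e
    9  ecc$aeebchfeaghege  e
   10  eebchfeaghegeecc$a  a
   11  eecc$aeebchfeagheg  g
   12  egeecc$aeebchfeagh  h
   13  feaghegeecc$aeebch  h
   14  geecc$aeebchfeaghe  e
   15  ghegeecc$aeebchfea  a
   16  hegeecc$aeebchfeag  g
   17  hfeaghegeecc$aeebc  c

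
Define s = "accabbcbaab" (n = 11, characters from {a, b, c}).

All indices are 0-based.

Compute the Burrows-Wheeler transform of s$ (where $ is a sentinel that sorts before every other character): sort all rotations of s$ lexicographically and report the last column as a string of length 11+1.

bbac$acabcba

rank  rotation      last
    0  $accabbcbaab  b
    1  aab$accabbcb  b
    2  ab$accabbcba  a
    3  abbcbaab$acc  c
    4  accabbcbaab$  $
    5  b$accabbcbaa  a
    6  baab$accabbc  c
    7  bbcbaab$acca  a
    8  bcbaab$accab  b
    9  cabbcbaab$ac  c
   10  cbaab$accabb  b
   11  ccabbcbaab$a  a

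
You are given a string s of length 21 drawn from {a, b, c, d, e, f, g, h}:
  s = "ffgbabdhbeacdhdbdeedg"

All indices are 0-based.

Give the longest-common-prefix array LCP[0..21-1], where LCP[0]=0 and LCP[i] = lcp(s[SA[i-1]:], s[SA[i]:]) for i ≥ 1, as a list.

[0, 1, 0, 1, 2, 1, 0, 0, 1, 1, 1, 2, 0, 1, 1, 0, 1, 0, 1, 0, 1]

rank | idx | suffix
   0 |   4 | abdhbeacdhdbdeedg
   1 |  10 | acdhdbdeedg
   2 |   3 | babdhbeacdhdbdeedg
   3 |  15 | bdeedg
   4 |   5 | bdhbeacdhdbdeedg
   5 |   8 | beacdhdbdeedg
   6 |  11 | cdhdbdeedg
   7 |  14 | dbdeedg
   8 |  16 | deedg
   9 |  19 | dg
  10 |   6 | dhbeacdhdbdeedg
  11 |  12 | dhdbdeedg
  12 |   9 | eacdhdbdeedg
  13 |  18 | edg
  14 |  17 | eedg
  15 |   0 | ffgbabdhbeacdhdbdeedg
  16 |   1 | fgbabdhbeacdhdbdeedg
  17 |  20 | g
  18 |   2 | gbabdhbeacdhdbdeedg
  19 |   7 | hbeacdhdbdeedg
  20 |  13 | hdbdeedg

SA = [4, 10, 3, 15, 5, 8, 11, 14, 16, 19, 6, 12, 9, 18, 17, 0, 1, 20, 2, 7, 13]
i: (SA[i-1],SA[i]) lcp shared
  1: (4,10) 1 'a'
  2: (10,3) 0 ''
  3: (3,15) 1 'b'
  4: (15,5) 2 'bd'
  5: (5,8) 1 'b'
  6: (8,11) 0 ''
  7: (11,14) 0 ''
  8: (14,16) 1 'd'
  9: (16,19) 1 'd'
  10: (19,6) 1 'd'
  11: (6,12) 2 'dh'
  12: (12,9) 0 ''
  13: (9,18) 1 'e'
  14: (18,17) 1 'e'
  15: (17,0) 0 ''
  16: (0,1) 1 'f'
  17: (1,20) 0 ''
  18: (20,2) 1 'g'
  19: (2,7) 0 ''
  20: (7,13) 1 'h'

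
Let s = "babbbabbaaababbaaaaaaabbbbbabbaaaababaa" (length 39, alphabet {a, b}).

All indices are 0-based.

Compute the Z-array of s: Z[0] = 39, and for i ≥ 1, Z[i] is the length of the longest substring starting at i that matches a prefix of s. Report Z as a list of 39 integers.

Z[0]=39
i=1: fresh scan; Z[1]=0
i=2: fresh scan; Z[2]=1 scan→box=[2,3)
i=3: fresh scan; Z[3]=1 scan→box=[3,4)
i=4: fresh scan; Z[4]=4 scan→box=[4,8)
i=5: min(r-i=3, Z[1]=0)=0; Z[5]=0
i=6: min(r-i=2, Z[2]=1)=1; Z[6]=1
i=7: min(r-i=1, Z[3]=1)=1; Z[7]=2 scan→box=[7,9)
i=8: min(r-i=1, Z[1]=0)=0; Z[8]=0
i=9: fresh scan; Z[9]=0
i=10: fresh scan; Z[10]=0
i=11: fresh scan; Z[11]=4 scan→box=[11,15)
i=12: min(r-i=3, Z[1]=0)=0; Z[12]=0
i=13: min(r-i=2, Z[2]=1)=1; Z[13]=1
i=14: min(r-i=1, Z[3]=1)=1; Z[14]=2 scan→box=[14,16)
i=15: min(r-i=1, Z[1]=0)=0; Z[15]=0
i=16: fresh scan; Z[16]=0
i=17: fresh scan; Z[17]=0
i=18: fresh scan; Z[18]=0
i=19: fresh scan; Z[19]=0
i=20: fresh scan; Z[20]=0
i=21: fresh scan; Z[21]=0
i=22: fresh scan; Z[22]=1 scan→box=[22,23)
i=23: fresh scan; Z[23]=1 scan→box=[23,24)
i=24: fresh scan; Z[24]=1 scan→box=[24,25)
i=25: fresh scan; Z[25]=1 scan→box=[25,26)
i=26: fresh scan; Z[26]=4 scan→box=[26,30)
i=27: min(r-i=3, Z[1]=0)=0; Z[27]=0
i=28: min(r-i=2, Z[2]=1)=1; Z[28]=1
i=29: min(r-i=1, Z[3]=1)=1; Z[29]=2 scan→box=[29,31)
i=30: min(r-i=1, Z[1]=0)=0; Z[30]=0
i=31: fresh scan; Z[31]=0
i=32: fresh scan; Z[32]=0
i=33: fresh scan; Z[33]=0
i=34: fresh scan; Z[34]=3 scan→box=[34,37)
i=35: min(r-i=2, Z[1]=0)=0; Z[35]=0
i=36: min(r-i=1, Z[2]=1)=1; Z[36]=2 scan→box=[36,38)
i=37: min(r-i=1, Z[1]=0)=0; Z[37]=0
i=38: fresh scan; Z[38]=0

[39, 0, 1, 1, 4, 0, 1, 2, 0, 0, 0, 4, 0, 1, 2, 0, 0, 0, 0, 0, 0, 0, 1, 1, 1, 1, 4, 0, 1, 2, 0, 0, 0, 0, 3, 0, 2, 0, 0]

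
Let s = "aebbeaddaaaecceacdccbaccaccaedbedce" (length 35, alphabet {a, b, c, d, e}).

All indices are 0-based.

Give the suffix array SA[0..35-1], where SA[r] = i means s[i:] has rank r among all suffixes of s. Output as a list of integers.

[8, 9, 21, 24, 15, 5, 0, 10, 27, 20, 2, 3, 30, 23, 26, 19, 22, 25, 18, 12, 16, 33, 13, 7, 29, 17, 32, 6, 34, 14, 4, 1, 11, 28, 31]

rank→(start, suffix):
  0 → (8, 'aaaecceacdccbaccaccaedbedce')
  1 → (9, 'aaecceacdccbaccaccaedbedce')
  2 → (21, 'accaccaedbedce')
  3 → (24, 'accaedbedce')
  4 → (15, 'acdccbaccaccaedbedce')
  5 → (5, 'addaaaecceacdccbaccaccaedbedce')
  6 → (0, 'aebbeaddaaaecceacdccbaccaccaedbedce')
  7 → (10, 'aecceacdccbaccaccaedbedce')
  8 → (27, 'aedbedce')
  9 → (20, 'baccaccaedbedce')
  10 → (2, 'bbeaddaaaecceacdccbaccaccaedbedce')
  11 → (3, 'beaddaaaecceacdccbaccaccaedbedce')
  12 → (30, 'bedce')
  13 → (23, 'caccaedbedce')
  14 → (26, 'caedbedce')
  15 → (19, 'cbaccaccaedbedce')
  16 → (22, 'ccaccaedbedce')
  17 → (25, 'ccaedbedce')
  18 → (18, 'ccbaccaccaedbedce')
  19 → (12, 'cceacdccbaccaccaedbedce')
  20 → (16, 'cdccbaccaccaedbedce')
  21 → (33, 'ce')
  22 → (13, 'ceacdccbaccaccaedbedce')
  23 → (7, 'daaaecceacdccbaccaccaedbedce')
  24 → (29, 'dbedce')
  25 → (17, 'dccbaccaccaedbedce')
  26 → (32, 'dce')
  27 → (6, 'ddaaaecceacdccbaccaccaedbedce')
  28 → (34, 'e')
  29 → (14, 'eacdccbaccaccaedbedce')
  30 → (4, 'eaddaaaecceacdccbaccaccaedbedce')
  31 → (1, 'ebbeaddaaaecceacdccbaccaccaedbedce')
  32 → (11, 'ecceacdccbaccaccaedbedce')
  33 → (28, 'edbedce')
  34 → (31, 'edce')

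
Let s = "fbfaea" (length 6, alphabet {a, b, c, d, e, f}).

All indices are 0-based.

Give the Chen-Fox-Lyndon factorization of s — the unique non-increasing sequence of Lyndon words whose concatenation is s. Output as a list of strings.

["f", "bf", "ae", "a"]

emit factor 1: 'f' (i=0, period=1)
emit factor 2: 'bf' (i=1, period=2)
emit factor 3: 'ae' (i=3, period=2)
emit factor 4: 'a' (i=5, period=1)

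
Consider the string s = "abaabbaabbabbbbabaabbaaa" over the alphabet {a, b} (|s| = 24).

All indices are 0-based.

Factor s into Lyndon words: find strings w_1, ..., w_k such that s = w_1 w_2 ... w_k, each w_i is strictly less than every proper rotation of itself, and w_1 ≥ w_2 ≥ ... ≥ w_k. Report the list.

emit factor 1: 'ab' (i=0, period=2)
emit factor 2: 'aabbaabbabbbbab' (i=2, period=15)
emit factor 3: 'aabb' (i=17, period=4)
emit factor 4: 'a' (i=21, period=1)
emit factor 5: 'a' (i=22, period=1)
emit factor 6: 'a' (i=23, period=1)

["ab", "aabbaabbabbbbab", "aabb", "a", "a", "a"]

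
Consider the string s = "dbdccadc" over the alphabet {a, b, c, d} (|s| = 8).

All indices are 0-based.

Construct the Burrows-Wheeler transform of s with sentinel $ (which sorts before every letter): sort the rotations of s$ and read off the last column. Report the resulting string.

ccddcd$ab

rank  rotation   last
    0  $dbdccadc  c
    1  adc$dbdcc  c
    2  bdccadc$d  d
    3  c$dbdccad  d
    4  cadc$dbdc  c
    5  ccadc$dbd  d
    6  dbdccadc$  $
    7  dc$dbdcca  a
    8  dccadc$db  b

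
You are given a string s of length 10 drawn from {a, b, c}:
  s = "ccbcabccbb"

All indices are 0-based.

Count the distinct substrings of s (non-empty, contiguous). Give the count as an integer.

44

sorted suffixes:
  #0 SA[0]=4  'abccbb'
  #1 SA[1]=9  'b'
  #2 SA[2]=8  'bb'
  #3 SA[3]=2  'bcabccbb'
  #4 SA[4]=5  'bccbb'
  #5 SA[5]=3  'cabccbb'
  #6 SA[6]=7  'cbb'
  #7 SA[7]=1  'cbcabccbb'
  #8 SA[8]=6  'ccbb'
  #9 SA[9]=0  'ccbcabccbb'

SA = [4, 9, 8, 2, 5, 3, 7, 1, 6, 0]
i: (SA[i-1],SA[i]) lcp shared
  1: (4,9) 0 ''
  2: (9,8) 1 'b'
  3: (8,2) 1 'b'
  4: (2,5) 2 'bc'
  5: (5,3) 0 ''
  6: (3,7) 1 'c'
  7: (7,1) 2 'cb'
  8: (1,6) 1 'c'
  9: (6,0) 3 'ccb'

n(n+1)/2 = 10·11/2 = 55
Σ LCP = 0 + 0 + 1 + 1 + 2 + 0 + 1 + 2 + 1 + 3 = 11
distinct = 55 − 11 = 44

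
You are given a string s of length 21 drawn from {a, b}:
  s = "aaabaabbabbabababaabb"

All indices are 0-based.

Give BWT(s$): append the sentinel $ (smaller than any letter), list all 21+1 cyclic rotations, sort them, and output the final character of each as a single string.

rank  rotation                last
    0  $aaabaabbabbabababaabb  b
    1  aaabaabbabbabababaabb$  $
    2  aabaabbabbabababaabb$a  a
    3  aabb$aaabaabbabbababab  b
    4  aabbabbabababaabb$aaab  b
    5  abaabb$aaabaabbabbabab  b
    6  abaabbabbabababaabb$aa  a
    7  ababaabb$aaabaabbabbab  b
    8  abababaabb$aaabaabbabb  b
    9  abb$aaabaabbabbabababa  a
   10  abbabababaabb$aaabaabb  b
   11  abbabbabababaabb$aaaba  a
   12  b$aaabaabbabbabababaab  b
   13  baabb$aaabaabbabbababa  a
   14  baabbabbabababaabb$aaa  a
   15  babaabb$aaabaabbabbaba  a
   16  bababaabb$aaabaabbabba  a
   17  babababaabb$aaabaabbab  b
   18  babbabababaabb$aaabaab  b
   19  bb$aaabaabbabbabababaa  a
   20  bbabababaabb$aaabaabba  a
   21  bbabbabababaabb$aaabaa  a

b$abbbabbababaaaabbaaa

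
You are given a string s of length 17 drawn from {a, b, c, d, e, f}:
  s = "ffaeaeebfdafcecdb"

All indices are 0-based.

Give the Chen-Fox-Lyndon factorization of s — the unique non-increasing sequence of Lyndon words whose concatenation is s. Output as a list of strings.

["f", "f", "aeaeebfdafcecdb"]

emit factor 1: 'f' (i=0, period=1)
emit factor 2: 'f' (i=1, period=1)
emit factor 3: 'aeaeebfdafcecdb' (i=2, period=15)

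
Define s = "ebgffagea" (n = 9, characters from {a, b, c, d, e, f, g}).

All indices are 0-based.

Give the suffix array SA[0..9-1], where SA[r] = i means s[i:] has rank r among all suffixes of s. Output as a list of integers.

rank | idx | suffix
   0 |   8 | a
   1 |   5 | agea
   2 |   1 | bgffagea
   3 |   7 | ea
   4 |   0 | ebgffagea
   5 |   4 | fagea
   6 |   3 | ffagea
   7 |   6 | gea
   8 |   2 | gffagea

[8, 5, 1, 7, 0, 4, 3, 6, 2]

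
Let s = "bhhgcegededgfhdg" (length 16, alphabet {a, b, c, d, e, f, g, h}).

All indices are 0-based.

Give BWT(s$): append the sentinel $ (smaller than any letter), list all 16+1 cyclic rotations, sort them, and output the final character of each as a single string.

rank  rotation           last
    0  $bhhgcegededgfhdg  g
    1  bhhgcegededgfhdg$  $
    2  cegededgfhdg$bhhg  g
    3  dedgfhdg$bhhgcege  e
    4  dg$bhhgcegededgfh  h
    5  dgfhdg$bhhgcegede  e
    6  ededgfhdg$bhhgceg  g
    7  edgfhdg$bhhgceged  d
    8  egededgfhdg$bhhgc  c
    9  fhdg$bhhgcegededg  g
   10  g$bhhgcegededgfhd  d
   11  gcegededgfhdg$bhh  h
   12  gededgfhdg$bhhgce  e
   13  gfhdg$bhhgcegeded  d
   14  hdg$bhhgcegededgf  f
   15  hgcegededgfhdg$bh  h
   16  hhgcegededgfhdg$b  b

g$gehegdcgdhedfhb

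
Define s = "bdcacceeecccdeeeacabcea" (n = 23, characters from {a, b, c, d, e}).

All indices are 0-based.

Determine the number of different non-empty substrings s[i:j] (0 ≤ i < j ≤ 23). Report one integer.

sorted suffixes:
  #0 SA[0]=22  'a'
  #1 SA[1]=18  'abcea'
  #2 SA[2]=16  'acabcea'
  #3 SA[3]=3  'acceeecccdeeeacabcea'
  #4 SA[4]=19  'bcea'
  #5 SA[5]=0  'bdcacceeecccdeeeacabcea'
  #6 SA[6]=17  'cabcea'
  #7 SA[7]=2  'cacceeecccdeeeacabcea'
  #8 SA[8]=9  'cccdeeeacabcea'
  #9 SA[9]=10  'ccdeeeacabcea'
  #10 SA[10]=4  'cceeecccdeeeacabcea'
  #11 SA[11]=11  'cdeeeacabcea'
  #12 SA[12]=20  'cea'
  #13 SA[13]=5  'ceeecccdeeeacabcea'
  #14 SA[14]=1  'dcacceeecccdeeeacabcea'
  #15 SA[15]=12  'deeeacabcea'
  #16 SA[16]=21  'ea'
  #17 SA[17]=15  'eacabcea'
  #18 SA[18]=8  'ecccdeeeacabcea'
  #19 SA[19]=14  'eeacabcea'
  #20 SA[20]=7  'eecccdeeeacabcea'
  #21 SA[21]=13  'eeeacabcea'
  #22 SA[22]=6  'eeecccdeeeacabcea'

SA = [22, 18, 16, 3, 19, 0, 17, 2, 9, 10, 4, 11, 20, 5, 1, 12, 21, 15, 8, 14, 7, 13, 6]
[i] adj suffixes → lcp
  [1] 22/18 → 1 ('a')
  [2] 18/16 → 1 ('a')
  [3] 16/3 → 2 ('ac')
  [4] 3/19 → 0 ('')
  [5] 19/0 → 1 ('b')
  [6] 0/17 → 0 ('')
  [7] 17/2 → 2 ('ca')
  [8] 2/9 → 1 ('c')
  [9] 9/10 → 2 ('cc')
  [10] 10/4 → 2 ('cc')
  [11] 4/11 → 1 ('c')
  [12] 11/20 → 1 ('c')
  [13] 20/5 → 2 ('ce')
  [14] 5/1 → 0 ('')
  [15] 1/12 → 1 ('d')
  [16] 12/21 → 0 ('')
  [17] 21/15 → 2 ('ea')
  [18] 15/8 → 1 ('e')
  [19] 8/14 → 1 ('e')
  [20] 14/7 → 2 ('ee')
  [21] 7/13 → 2 ('ee')
  [22] 13/6 → 3 ('eee')

n(n+1)/2 = 23·24/2 = 276
Σ LCP = 0 + 1 + 1 + 2 + 0 + 1 + 0 + 2 + 1 + 2 + 2 + 1 + 1 + 2 + 0 + 1 + 0 + 2 + 1 + 1 + 2 + 2 + 3 = 28
distinct = 276 − 28 = 248

248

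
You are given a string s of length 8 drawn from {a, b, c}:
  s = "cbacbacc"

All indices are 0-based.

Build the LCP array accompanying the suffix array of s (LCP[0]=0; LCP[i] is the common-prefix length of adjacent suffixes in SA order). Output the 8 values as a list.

rank | idx | suffix
   0 |   2 | acbacc
   1 |   5 | acc
   2 |   1 | bacbacc
   3 |   4 | bacc
   4 |   7 | c
   5 |   0 | cbacbacc
   6 |   3 | cbacc
   7 |   6 | cc

SA = [2, 5, 1, 4, 7, 0, 3, 6]
[i] adj suffixes → lcp
  [1] 2/5 → 2 ('ac')
  [2] 5/1 → 0 ('')
  [3] 1/4 → 3 ('bac')
  [4] 4/7 → 0 ('')
  [5] 7/0 → 1 ('c')
  [6] 0/3 → 4 ('cbac')
  [7] 3/6 → 1 ('c')

[0, 2, 0, 3, 0, 1, 4, 1]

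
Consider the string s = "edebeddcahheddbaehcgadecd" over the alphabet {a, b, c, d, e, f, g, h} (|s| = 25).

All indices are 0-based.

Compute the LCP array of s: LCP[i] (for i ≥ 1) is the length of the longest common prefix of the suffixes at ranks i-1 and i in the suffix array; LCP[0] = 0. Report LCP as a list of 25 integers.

[0, 1, 1, 0, 1, 0, 1, 1, 0, 1, 1, 1, 2, 1, 2, 0, 1, 1, 3, 2, 1, 0, 0, 1, 1]

rank→(start, suffix):
  0 → (20, 'adecd')
  1 → (15, 'aehcgadecd')
  2 → (8, 'ahheddbaehcgadecd')
  3 → (14, 'baehcgadecd')
  4 → (3, 'beddcahheddbaehcgadecd')
  5 → (7, 'cahheddbaehcgadecd')
  6 → (23, 'cd')
  7 → (18, 'cgadecd')
  8 → (24, 'd')
  9 → (13, 'dbaehcgadecd')
  10 → (6, 'dcahheddbaehcgadecd')
  11 → (12, 'ddbaehcgadecd')
  12 → (5, 'ddcahheddbaehcgadecd')
  13 → (1, 'debeddcahheddbaehcgadecd')
  14 → (21, 'decd')
  15 → (2, 'ebeddcahheddbaehcgadecd')
  16 → (22, 'ecd')
  17 → (11, 'eddbaehcgadecd')
  18 → (4, 'eddcahheddbaehcgadecd')
  19 → (0, 'edebeddcahheddbaehcgadecd')
  20 → (16, 'ehcgadecd')
  21 → (19, 'gadecd')
  22 → (17, 'hcgadecd')
  23 → (10, 'heddbaehcgadecd')
  24 → (9, 'hheddbaehcgadecd')

SA = [20, 15, 8, 14, 3, 7, 23, 18, 24, 13, 6, 12, 5, 1, 21, 2, 22, 11, 4, 0, 16, 19, 17, 10, 9]
[i] adj suffixes → lcp
  [1] 20/15 → 1 ('a')
  [2] 15/8 → 1 ('a')
  [3] 8/14 → 0 ('')
  [4] 14/3 → 1 ('b')
  [5] 3/7 → 0 ('')
  [6] 7/23 → 1 ('c')
  [7] 23/18 → 1 ('c')
  [8] 18/24 → 0 ('')
  [9] 24/13 → 1 ('d')
  [10] 13/6 → 1 ('d')
  [11] 6/12 → 1 ('d')
  [12] 12/5 → 2 ('dd')
  [13] 5/1 → 1 ('d')
  [14] 1/21 → 2 ('de')
  [15] 21/2 → 0 ('')
  [16] 2/22 → 1 ('e')
  [17] 22/11 → 1 ('e')
  [18] 11/4 → 3 ('edd')
  [19] 4/0 → 2 ('ed')
  [20] 0/16 → 1 ('e')
  [21] 16/19 → 0 ('')
  [22] 19/17 → 0 ('')
  [23] 17/10 → 1 ('h')
  [24] 10/9 → 1 ('h')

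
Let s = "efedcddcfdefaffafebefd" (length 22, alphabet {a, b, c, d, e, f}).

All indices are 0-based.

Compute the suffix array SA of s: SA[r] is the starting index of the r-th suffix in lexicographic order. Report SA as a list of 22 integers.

[15, 12, 18, 4, 7, 21, 3, 6, 5, 9, 17, 2, 10, 19, 0, 14, 11, 20, 8, 16, 1, 13]

rank→(start, suffix):
  0 → (15, 'afebefd')
  1 → (12, 'affafebefd')
  2 → (18, 'befd')
  3 → (4, 'cddcfdefaffafebefd')
  4 → (7, 'cfdefaffafebefd')
  5 → (21, 'd')
  6 → (3, 'dcddcfdefaffafebefd')
  7 → (6, 'dcfdefaffafebefd')
  8 → (5, 'ddcfdefaffafebefd')
  9 → (9, 'defaffafebefd')
  10 → (17, 'ebefd')
  11 → (2, 'edcddcfdefaffafebefd')
  12 → (10, 'efaffafebefd')
  13 → (19, 'efd')
  14 → (0, 'efedcddcfdefaffafebefd')
  15 → (14, 'fafebefd')
  16 → (11, 'faffafebefd')
  17 → (20, 'fd')
  18 → (8, 'fdefaffafebefd')
  19 → (16, 'febefd')
  20 → (1, 'fedcddcfdefaffafebefd')
  21 → (13, 'ffafebefd')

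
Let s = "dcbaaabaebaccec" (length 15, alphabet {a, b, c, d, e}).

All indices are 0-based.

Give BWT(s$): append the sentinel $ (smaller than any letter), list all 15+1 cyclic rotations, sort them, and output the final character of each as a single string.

rank  rotation          last
    0  $dcbaaabaebaccec  c
    1  aaabaebaccec$dcb  b
    2  aabaebaccec$dcba  a
    3  abaebaccec$dcbaa  a
    4  accec$dcbaaabaeb  b
    5  aebaccec$dcbaaab  b
    6  baaabaebaccec$dc  c
    7  baccec$dcbaaabae  e
    8  baebaccec$dcbaaa  a
    9  c$dcbaaabaebacce  e
   10  cbaaabaebaccec$d  d
   11  ccec$dcbaaabaeba  a
   12  cec$dcbaaabaebac  c
   13  dcbaaabaebaccec$  $
   14  ebaccec$dcbaaaba  a
   15  ec$dcbaaabaebacc  c

cbaabbceaedac$ac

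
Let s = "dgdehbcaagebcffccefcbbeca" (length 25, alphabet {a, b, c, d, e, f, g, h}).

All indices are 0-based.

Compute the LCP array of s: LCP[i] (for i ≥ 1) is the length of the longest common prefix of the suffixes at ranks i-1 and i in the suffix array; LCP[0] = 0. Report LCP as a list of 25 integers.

rank→(start, suffix):
  0 → (24, 'a')
  1 → (7, 'aagebcffccefcbbeca')
  2 → (8, 'agebcffccefcbbeca')
  3 → (20, 'bbeca')
  4 → (5, 'bcaagebcffccefcbbeca')
  5 → (11, 'bcffccefcbbeca')
  6 → (21, 'beca')
  7 → (23, 'ca')
  8 → (6, 'caagebcffccefcbbeca')
  9 → (19, 'cbbeca')
  10 → (15, 'ccefcbbeca')
  11 → (16, 'cefcbbeca')
  12 → (12, 'cffccefcbbeca')
  13 → (2, 'dehbcaagebcffccefcbbeca')
  14 → (0, 'dgdehbcaagebcffccefcbbeca')
  15 → (10, 'ebcffccefcbbeca')
  16 → (22, 'eca')
  17 → (17, 'efcbbeca')
  18 → (3, 'ehbcaagebcffccefcbbeca')
  19 → (18, 'fcbbeca')
  20 → (14, 'fccefcbbeca')
  21 → (13, 'ffccefcbbeca')
  22 → (1, 'gdehbcaagebcffccefcbbeca')
  23 → (9, 'gebcffccefcbbeca')
  24 → (4, 'hbcaagebcffccefcbbeca')

SA = [24, 7, 8, 20, 5, 11, 21, 23, 6, 19, 15, 16, 12, 2, 0, 10, 22, 17, 3, 18, 14, 13, 1, 9, 4]
[i] adj suffixes → lcp
  [1] 24/7 → 1 ('a')
  [2] 7/8 → 1 ('a')
  [3] 8/20 → 0 ('')
  [4] 20/5 → 1 ('b')
  [5] 5/11 → 2 ('bc')
  [6] 11/21 → 1 ('b')
  [7] 21/23 → 0 ('')
  [8] 23/6 → 2 ('ca')
  [9] 6/19 → 1 ('c')
  [10] 19/15 → 1 ('c')
  [11] 15/16 → 1 ('c')
  [12] 16/12 → 1 ('c')
  [13] 12/2 → 0 ('')
  [14] 2/0 → 1 ('d')
  [15] 0/10 → 0 ('')
  [16] 10/22 → 1 ('e')
  [17] 22/17 → 1 ('e')
  [18] 17/3 → 1 ('e')
  [19] 3/18 → 0 ('')
  [20] 18/14 → 2 ('fc')
  [21] 14/13 → 1 ('f')
  [22] 13/1 → 0 ('')
  [23] 1/9 → 1 ('g')
  [24] 9/4 → 0 ('')

[0, 1, 1, 0, 1, 2, 1, 0, 2, 1, 1, 1, 1, 0, 1, 0, 1, 1, 1, 0, 2, 1, 0, 1, 0]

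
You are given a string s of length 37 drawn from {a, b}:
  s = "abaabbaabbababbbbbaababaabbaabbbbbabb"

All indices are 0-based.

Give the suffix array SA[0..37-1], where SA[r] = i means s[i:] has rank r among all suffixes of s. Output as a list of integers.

rank→(start, suffix):
  0 → (18, 'aababaabbaabbbbbabb')
  1 → (2, 'aabbaabbababbbbbaababaabbaabbbbbabb')
  2 → (23, 'aabbaabbbbbabb')
  3 → (6, 'aabbababbbbbaababaabbaabbbbbabb')
  4 → (27, 'aabbbbbabb')
  5 → (0, 'abaabbaabbababbbbbaababaabbaabbbbbabb')
  6 → (21, 'abaabbaabbbbbabb')
  7 → (19, 'ababaabbaabbbbbabb')
  8 → (10, 'ababbbbbaababaabbaabbbbbabb')
  9 → (34, 'abb')
  10 → (3, 'abbaabbababbbbbaababaabbaabbbbbabb')
  11 → (24, 'abbaabbbbbabb')
  12 → (7, 'abbababbbbbaababaabbaabbbbbabb')
  13 → (12, 'abbbbbaababaabbaabbbbbabb')
  14 → (28, 'abbbbbabb')
  15 → (36, 'b')
  16 → (17, 'baababaabbaabbbbbabb')
  17 → (1, 'baabbaabbababbbbbaababaabbaabbbbbabb')
  18 → (22, 'baabbaabbbbbabb')
  19 → (5, 'baabbababbbbbaababaabbaabbbbbabb')
  20 → (26, 'baabbbbbabb')
  21 → (20, 'babaabbaabbbbbabb')
  22 → (9, 'bababbbbbaababaabbaabbbbbabb')
  23 → (33, 'babb')
  24 → (11, 'babbbbbaababaabbaabbbbbabb')
  25 → (35, 'bb')
  26 → (16, 'bbaababaabbaabbbbbabb')
  27 → (4, 'bbaabbababbbbbaababaabbaabbbbbabb')
  28 → (25, 'bbaabbbbbabb')
  29 → (8, 'bbababbbbbaababaabbaabbbbbabb')
  30 → (32, 'bbabb')
  31 → (15, 'bbbaababaabbaabbbbbabb')
  32 → (31, 'bbbabb')
  33 → (14, 'bbbbaababaabbaabbbbbabb')
  34 → (30, 'bbbbabb')
  35 → (13, 'bbbbbaababaabbaabbbbbabb')
  36 → (29, 'bbbbbabb')

[18, 2, 23, 6, 27, 0, 21, 19, 10, 34, 3, 24, 7, 12, 28, 36, 17, 1, 22, 5, 26, 20, 9, 33, 11, 35, 16, 4, 25, 8, 32, 15, 31, 14, 30, 13, 29]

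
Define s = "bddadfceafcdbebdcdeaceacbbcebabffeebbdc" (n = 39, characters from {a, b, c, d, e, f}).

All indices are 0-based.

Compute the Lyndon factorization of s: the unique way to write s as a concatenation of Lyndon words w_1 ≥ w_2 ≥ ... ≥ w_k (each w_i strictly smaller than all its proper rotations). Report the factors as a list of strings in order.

emit factor 1: 'bdd' (i=0, period=3)
emit factor 2: 'adfceafcdbebdcde' (i=3, period=16)
emit factor 3: 'ace' (i=19, period=3)
emit factor 4: 'acbbceb' (i=22, period=7)
emit factor 5: 'abffeebbdc' (i=29, period=10)

["bdd", "adfceafcdbebdcde", "ace", "acbbceb", "abffeebbdc"]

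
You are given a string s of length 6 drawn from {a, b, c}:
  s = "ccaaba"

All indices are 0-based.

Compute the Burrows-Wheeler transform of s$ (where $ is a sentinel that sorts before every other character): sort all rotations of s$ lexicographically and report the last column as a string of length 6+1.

rank  rotation last
    0  $ccaaba  a
    1  a$ccaab  b
    2  aaba$cc  c
    3  aba$cca  a
    4  ba$ccaa  a
    5  caaba$c  c
    6  ccaaba$  $

abcaac$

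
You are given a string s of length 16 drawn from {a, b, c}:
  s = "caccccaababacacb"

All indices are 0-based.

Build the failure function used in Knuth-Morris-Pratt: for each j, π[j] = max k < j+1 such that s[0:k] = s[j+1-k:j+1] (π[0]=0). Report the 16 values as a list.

[0, 0, 1, 1, 1, 1, 2, 0, 0, 0, 0, 0, 1, 2, 3, 0]

π[0] = 0
j=1 s[j]='a': π[1]=0 (border '')
j=2 s[j]='c': π[2]=1 (border 'c')
j=3 s[j]='c': k: 1→0; π[3]=1 (border 'c')
j=4 s[j]='c': k: 1→0; π[4]=1 (border 'c')
j=5 s[j]='c': k: 1→0; π[5]=1 (border 'c')
j=6 s[j]='a': π[6]=2 (border 'ca')
j=7 s[j]='a': k: 2→0; π[7]=0 (border '')
j=8 s[j]='b': π[8]=0 (border '')
j=9 s[j]='a': π[9]=0 (border '')
j=10 s[j]='b': π[10]=0 (border '')
j=11 s[j]='a': π[11]=0 (border '')
j=12 s[j]='c': π[12]=1 (border 'c')
j=13 s[j]='a': π[13]=2 (border 'ca')
j=14 s[j]='c': π[14]=3 (border 'cac')
j=15 s[j]='b': k: 3→1→0; π[15]=0 (border '')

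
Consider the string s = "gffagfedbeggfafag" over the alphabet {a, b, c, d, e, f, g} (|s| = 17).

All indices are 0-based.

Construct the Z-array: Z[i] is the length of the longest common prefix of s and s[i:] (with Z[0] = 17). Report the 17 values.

Z[0]=17
i=1: outside box; Z[1]=0
i=2: outside box; Z[2]=0
i=3: outside box; Z[3]=0
i=4: outside box; Z[4]=2 scan→box=[4,6)
i=5: min(r-i=1, Z[1]=0)=0; Z[5]=0
i=6: outside box; Z[6]=0
i=7: outside box; Z[7]=0
i=8: outside box; Z[8]=0
i=9: outside box; Z[9]=0
i=10: outside box; Z[10]=1 scan→box=[10,11)
i=11: outside box; Z[11]=2 scan→box=[11,13)
i=12: min(r-i=1, Z[1]=0)=0; Z[12]=0
i=13: outside box; Z[13]=0
i=14: outside box; Z[14]=0
i=15: outside box; Z[15]=0
i=16: outside box; Z[16]=1 scan→box=[16,17)

[17, 0, 0, 0, 2, 0, 0, 0, 0, 0, 1, 2, 0, 0, 0, 0, 1]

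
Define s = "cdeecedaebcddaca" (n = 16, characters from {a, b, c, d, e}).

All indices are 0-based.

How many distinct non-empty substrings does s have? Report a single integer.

123

rank→(start, suffix):
  0 → (15, 'a')
  1 → (13, 'aca')
  2 → (7, 'aebcddaca')
  3 → (9, 'bcddaca')
  4 → (14, 'ca')
  5 → (10, 'cddaca')
  6 → (0, 'cdeecedaebcddaca')
  7 → (4, 'cedaebcddaca')
  8 → (12, 'daca')
  9 → (6, 'daebcddaca')
  10 → (11, 'ddaca')
  11 → (1, 'deecedaebcddaca')
  12 → (8, 'ebcddaca')
  13 → (3, 'ecedaebcddaca')
  14 → (5, 'edaebcddaca')
  15 → (2, 'eecedaebcddaca')

SA = [15, 13, 7, 9, 14, 10, 0, 4, 12, 6, 11, 1, 8, 3, 5, 2]
i: (SA[i-1],SA[i]) lcp shared
  1: (15,13) 1 'a'
  2: (13,7) 1 'a'
  3: (7,9) 0 ''
  4: (9,14) 0 ''
  5: (14,10) 1 'c'
  6: (10,0) 2 'cd'
  7: (0,4) 1 'c'
  8: (4,12) 0 ''
  9: (12,6) 2 'da'
  10: (6,11) 1 'd'
  11: (11,1) 1 'd'
  12: (1,8) 0 ''
  13: (8,3) 1 'e'
  14: (3,5) 1 'e'
  15: (5,2) 1 'e'

n(n+1)/2 = 16·17/2 = 136
Σ LCP = 0 + 1 + 1 + 0 + 0 + 1 + 2 + 1 + 0 + 2 + 1 + 1 + 0 + 1 + 1 + 1 = 13
distinct = 136 − 13 = 123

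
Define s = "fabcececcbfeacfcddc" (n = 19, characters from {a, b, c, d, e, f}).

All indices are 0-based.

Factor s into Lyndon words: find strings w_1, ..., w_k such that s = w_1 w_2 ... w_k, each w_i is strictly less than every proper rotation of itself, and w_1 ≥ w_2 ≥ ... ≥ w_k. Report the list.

emit factor 1: 'f' (i=0, period=1)
emit factor 2: 'abcececcbfeacfcddc' (i=1, period=18)

["f", "abcececcbfeacfcddc"]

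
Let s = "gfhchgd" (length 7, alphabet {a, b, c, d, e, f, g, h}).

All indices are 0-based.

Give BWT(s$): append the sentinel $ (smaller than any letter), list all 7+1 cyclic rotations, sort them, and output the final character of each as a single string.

rank  rotation  last
    0  $gfhchgd  d
    1  chgd$gfh  h
    2  d$gfhchg  g
    3  fhchgd$g  g
    4  gd$gfhch  h
    5  gfhchgd$  $
    6  hchgd$gf  f
    7  hgd$gfhc  c

dhggh$fc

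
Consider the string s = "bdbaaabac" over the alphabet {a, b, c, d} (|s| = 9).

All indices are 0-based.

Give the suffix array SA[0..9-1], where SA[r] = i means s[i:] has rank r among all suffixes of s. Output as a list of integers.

rank | idx | suffix
   0 |   3 | aaabac
   1 |   4 | aabac
   2 |   5 | abac
   3 |   7 | ac
   4 |   2 | baaabac
   5 |   6 | bac
   6 |   0 | bdbaaabac
   7 |   8 | c
   8 |   1 | dbaaabac

[3, 4, 5, 7, 2, 6, 0, 8, 1]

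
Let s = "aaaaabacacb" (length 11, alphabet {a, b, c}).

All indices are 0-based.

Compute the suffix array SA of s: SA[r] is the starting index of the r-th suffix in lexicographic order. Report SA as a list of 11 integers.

rank→(start, suffix):
  0 → (0, 'aaaaabacacb')
  1 → (1, 'aaaabacacb')
  2 → (2, 'aaabacacb')
  3 → (3, 'aabacacb')
  4 → (4, 'abacacb')
  5 → (6, 'acacb')
  6 → (8, 'acb')
  7 → (10, 'b')
  8 → (5, 'bacacb')
  9 → (7, 'cacb')
  10 → (9, 'cb')

[0, 1, 2, 3, 4, 6, 8, 10, 5, 7, 9]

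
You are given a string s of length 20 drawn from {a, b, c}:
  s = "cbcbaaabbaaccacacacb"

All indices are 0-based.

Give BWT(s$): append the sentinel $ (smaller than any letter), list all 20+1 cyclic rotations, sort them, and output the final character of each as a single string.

bbabacccaccbaccaaab$a

rank  rotation               last
    0  $cbcbaaabbaaccacacacb  b
    1  aaabbaaccacacacb$cbcb  b
    2  aabbaaccacacacb$cbcba  a
    3  aaccacacacb$cbcbaaabb  b
    4  abbaaccacacacb$cbcbaa  a
    5  acacacb$cbcbaaabbaacc  c
    6  acacb$cbcbaaabbaaccac  c
    7  acb$cbcbaaabbaaccacac  c
    8  accacacacb$cbcbaaabba  a
    9  b$cbcbaaabbaaccacacac  c
   10  baaabbaaccacacacb$cbc  c
   11  baaccacacacb$cbcbaaab  b
   12  bbaaccacacacb$cbcbaaa  a
   13  bcbaaabbaaccacacacb$c  c
   14  cacacacb$cbcbaaabbaac  c
   15  cacacb$cbcbaaabbaacca  a
   16  cacb$cbcbaaabbaaccaca  a
   17  cb$cbcbaaabbaaccacaca  a
   18  cbaaabbaaccacacacb$cb  b
   19  cbcbaaabbaaccacacacb$  $
   20  ccacacacb$cbcbaaabbaa  a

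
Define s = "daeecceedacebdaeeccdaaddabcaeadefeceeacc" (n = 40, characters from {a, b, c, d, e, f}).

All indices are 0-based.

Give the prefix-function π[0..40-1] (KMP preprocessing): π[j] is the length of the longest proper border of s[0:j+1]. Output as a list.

[0, 0, 0, 0, 0, 0, 0, 0, 1, 2, 0, 0, 0, 1, 2, 3, 4, 5, 6, 1, 2, 0, 1, 1, 2, 0, 0, 0, 0, 0, 1, 0, 0, 0, 0, 0, 0, 0, 0, 0]

π[0] = 0
j=1 s[j]='a': π[1]=0 (border '')
j=2 s[j]='e': π[2]=0 (border '')
j=3 s[j]='e': π[3]=0 (border '')
j=4 s[j]='c': π[4]=0 (border '')
j=5 s[j]='c': π[5]=0 (border '')
j=6 s[j]='e': π[6]=0 (border '')
j=7 s[j]='e': π[7]=0 (border '')
j=8 s[j]='d': π[8]=1 (border 'd')
j=9 s[j]='a': π[9]=2 (border 'da')
j=10 s[j]='c': k: 2→0; π[10]=0 (border '')
j=11 s[j]='e': π[11]=0 (border '')
j=12 s[j]='b': π[12]=0 (border '')
j=13 s[j]='d': π[13]=1 (border 'd')
j=14 s[j]='a': π[14]=2 (border 'da')
j=15 s[j]='e': π[15]=3 (border 'dae')
j=16 s[j]='e': π[16]=4 (border 'daee')
j=17 s[j]='c': π[17]=5 (border 'daeec')
j=18 s[j]='c': π[18]=6 (border 'daeecc')
j=19 s[j]='d': k: 6→0; π[19]=1 (border 'd')
j=20 s[j]='a': π[20]=2 (border 'da')
j=21 s[j]='a': k: 2→0; π[21]=0 (border '')
j=22 s[j]='d': π[22]=1 (border 'd')
j=23 s[j]='d': k: 1→0; π[23]=1 (border 'd')
j=24 s[j]='a': π[24]=2 (border 'da')
j=25 s[j]='b': k: 2→0; π[25]=0 (border '')
j=26 s[j]='c': π[26]=0 (border '')
j=27 s[j]='a': π[27]=0 (border '')
j=28 s[j]='e': π[28]=0 (border '')
j=29 s[j]='a': π[29]=0 (border '')
j=30 s[j]='d': π[30]=1 (border 'd')
j=31 s[j]='e': k: 1→0; π[31]=0 (border '')
j=32 s[j]='f': π[32]=0 (border '')
j=33 s[j]='e': π[33]=0 (border '')
j=34 s[j]='c': π[34]=0 (border '')
j=35 s[j]='e': π[35]=0 (border '')
j=36 s[j]='e': π[36]=0 (border '')
j=37 s[j]='a': π[37]=0 (border '')
j=38 s[j]='c': π[38]=0 (border '')
j=39 s[j]='c': π[39]=0 (border '')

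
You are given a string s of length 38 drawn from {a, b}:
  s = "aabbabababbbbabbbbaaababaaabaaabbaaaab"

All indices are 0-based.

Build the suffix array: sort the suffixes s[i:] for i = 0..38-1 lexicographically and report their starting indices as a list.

[33, 34, 24, 18, 28, 35, 25, 19, 29, 0, 36, 22, 26, 20, 4, 6, 30, 1, 13, 8, 37, 32, 23, 17, 27, 21, 3, 5, 12, 7, 31, 16, 2, 11, 15, 10, 14, 9]

rank | idx | suffix
   0 |  33 | aaaab
   1 |  34 | aaab
   2 |  24 | aaabaaabbaaaab
   3 |  18 | aaababaaabaaabbaaaab
   4 |  28 | aaabbaaaab
   5 |  35 | aab
   6 |  25 | aabaaabbaaaab
   7 |  19 | aababaaabaaabbaaaab
   8 |  29 | aabbaaaab
   9 |   0 | aabbabababbbbabbbbaaababaaabaaabbaaaab
  10 |  36 | ab
  11 |  22 | abaaabaaabbaaaab
  12 |  26 | abaaabbaaaab
  13 |  20 | ababaaabaaabbaaaab
  14 |   4 | abababbbbabbbbaaababaaabaaabbaaaab
  15 |   6 | ababbbbabbbbaaababaaabaaabbaaaab
  16 |  30 | abbaaaab
  17 |   1 | abbabababbbbabbbbaaababaaabaaabbaaaab
  18 |  13 | abbbbaaababaaabaaabbaaaab
  19 |   8 | abbbbabbbbaaababaaabaaabbaaaab
  20 |  37 | b
  21 |  32 | baaaab
  22 |  23 | baaabaaabbaaaab
  23 |  17 | baaababaaabaaabbaaaab
  24 |  27 | baaabbaaaab
  25 |  21 | babaaabaaabbaaaab
  26 |   3 | babababbbbabbbbaaababaaabaaabbaaaab
  27 |   5 | bababbbbabbbbaaababaaabaaabbaaaab
  28 |  12 | babbbbaaababaaabaaabbaaaab
  29 |   7 | babbbbabbbbaaababaaabaaabbaaaab
  30 |  31 | bbaaaab
  31 |  16 | bbaaababaaabaaabbaaaab
  32 |   2 | bbabababbbbabbbbaaababaaabaaabbaaaab
  33 |  11 | bbabbbbaaababaaabaaabbaaaab
  34 |  15 | bbbaaababaaabaaabbaaaab
  35 |  10 | bbbabbbbaaababaaabaaabbaaaab
  36 |  14 | bbbbaaababaaabaaabbaaaab
  37 |   9 | bbbbabbbbaaababaaabaaabbaaaab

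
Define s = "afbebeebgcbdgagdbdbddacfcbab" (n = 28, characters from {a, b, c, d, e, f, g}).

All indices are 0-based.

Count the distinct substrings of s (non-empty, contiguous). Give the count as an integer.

378

rank→(start, suffix):
  0 → (26, 'ab')
  1 → (21, 'acfcbab')
  2 → (0, 'afbebeebgcbdgagdbdbddacfcbab')
  3 → (13, 'agdbdbddacfcbab')
  4 → (27, 'b')
  5 → (25, 'bab')
  6 → (16, 'bdbddacfcbab')
  7 → (18, 'bddacfcbab')
  8 → (10, 'bdgagdbdbddacfcbab')
  9 → (2, 'bebeebgcbdgagdbdbddacfcbab')
  10 → (4, 'beebgcbdgagdbdbddacfcbab')
  11 → (7, 'bgcbdgagdbdbddacfcbab')
  12 → (24, 'cbab')
  13 → (9, 'cbdgagdbdbddacfcbab')
  14 → (22, 'cfcbab')
  15 → (20, 'dacfcbab')
  16 → (15, 'dbdbddacfcbab')
  17 → (17, 'dbddacfcbab')
  18 → (19, 'ddacfcbab')
  19 → (11, 'dgagdbdbddacfcbab')
  20 → (3, 'ebeebgcbdgagdbdbddacfcbab')
  21 → (6, 'ebgcbdgagdbdbddacfcbab')
  22 → (5, 'eebgcbdgagdbdbddacfcbab')
  23 → (1, 'fbebeebgcbdgagdbdbddacfcbab')
  24 → (23, 'fcbab')
  25 → (12, 'gagdbdbddacfcbab')
  26 → (8, 'gcbdgagdbdbddacfcbab')
  27 → (14, 'gdbdbddacfcbab')

SA = [26, 21, 0, 13, 27, 25, 16, 18, 10, 2, 4, 7, 24, 9, 22, 20, 15, 17, 19, 11, 3, 6, 5, 1, 23, 12, 8, 14]
rank  pair      lcp
   1  s[26:],s[21:]  1  'a'
   2  s[21:],s[0:]  1  'a'
   3  s[0:],s[13:]  1  'a'
   4  s[13:],s[27:]  0  ''
   5  s[27:],s[25:]  1  'b'
   6  s[25:],s[16:]  1  'b'
   7  s[16:],s[18:]  2  'bd'
   8  s[18:],s[10:]  2  'bd'
   9  s[10:],s[2:]  1  'b'
  10  s[2:],s[4:]  2  'be'
  11  s[4:],s[7:]  1  'b'
  12  s[7:],s[24:]  0  ''
  13  s[24:],s[9:]  2  'cb'
  14  s[9:],s[22:]  1  'c'
  15  s[22:],s[20:]  0  ''
  16  s[20:],s[15:]  1  'd'
  17  s[15:],s[17:]  3  'dbd'
  18  s[17:],s[19:]  1  'd'
  19  s[19:],s[11:]  1  'd'
  20  s[11:],s[3:]  0  ''
  21  s[3:],s[6:]  2  'eb'
  22  s[6:],s[5:]  1  'e'
  23  s[5:],s[1:]  0  ''
  24  s[1:],s[23:]  1  'f'
  25  s[23:],s[12:]  0  ''
  26  s[12:],s[8:]  1  'g'
  27  s[8:],s[14:]  1  'g'

n(n+1)/2 = 28·29/2 = 406
Σ LCP = 0 + 1 + 1 + 1 + 0 + 1 + 1 + 2 + 2 + 1 + 2 + 1 + 0 + 2 + 1 + 0 + 1 + 3 + 1 + 1 + 0 + 2 + 1 + 0 + 1 + 0 + 1 + 1 = 28
distinct = 406 − 28 = 378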